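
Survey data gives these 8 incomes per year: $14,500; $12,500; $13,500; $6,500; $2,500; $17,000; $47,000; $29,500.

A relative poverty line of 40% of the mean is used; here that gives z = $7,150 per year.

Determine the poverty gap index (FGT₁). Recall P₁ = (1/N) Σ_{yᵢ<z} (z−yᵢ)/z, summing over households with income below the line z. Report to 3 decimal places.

0.093

Below z: $2,500, $6,500 (q = 2 of N = 8).
Gap ratios (z−y)/z: (7150−2500)/7150 = 0.6503; (7150−6500)/7150 = 0.0909.
Sum of shortfalls = 0.741259; P₁ averages over all N: 0.741259 / 8 = 0.093.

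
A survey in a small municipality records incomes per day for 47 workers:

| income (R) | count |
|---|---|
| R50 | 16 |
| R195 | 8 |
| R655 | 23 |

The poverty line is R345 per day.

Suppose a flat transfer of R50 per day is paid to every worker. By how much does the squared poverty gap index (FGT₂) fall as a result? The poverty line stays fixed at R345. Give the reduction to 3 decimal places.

0.095

Before: below the line — 16×R50, 8×R195; squared poverty gap index (FGT₂) = 0.28108.
After the R50 transfer: below the line — 16×R100, 8×R245; squared poverty gap index (FGT₂) = 0.18598.
Reduction = 0.28108 − 0.18598 = 0.095.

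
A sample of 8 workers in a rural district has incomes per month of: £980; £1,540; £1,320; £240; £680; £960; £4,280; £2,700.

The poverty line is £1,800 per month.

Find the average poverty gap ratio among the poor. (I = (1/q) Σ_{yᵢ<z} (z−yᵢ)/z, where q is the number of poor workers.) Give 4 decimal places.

0.4704

Below z: £240, £680, £960, £980, £1,320, £1,540 (q = 6 of N = 8).
Relative gaps: 0.8667, 0.6222, 0.4667, 0.4556, 0.2667, 0.1444; sum = 2.822222.
I averages over the q = 6 poor units only: 2.822222 / 6 = 0.4704.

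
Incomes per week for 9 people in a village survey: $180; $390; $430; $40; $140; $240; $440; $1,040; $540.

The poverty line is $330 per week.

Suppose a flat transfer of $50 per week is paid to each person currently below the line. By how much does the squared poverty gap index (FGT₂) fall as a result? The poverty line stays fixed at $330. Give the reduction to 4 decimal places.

Before: below the line — $40, $140, $180, $240; squared poverty gap index (FGT₂) = 0.153862.
After the $50 transfer: below the line — $90, $190, $230, $290; squared poverty gap index (FGT₂) = 0.090603.
Reduction = 0.153862 − 0.090603 = 0.0633.

0.0633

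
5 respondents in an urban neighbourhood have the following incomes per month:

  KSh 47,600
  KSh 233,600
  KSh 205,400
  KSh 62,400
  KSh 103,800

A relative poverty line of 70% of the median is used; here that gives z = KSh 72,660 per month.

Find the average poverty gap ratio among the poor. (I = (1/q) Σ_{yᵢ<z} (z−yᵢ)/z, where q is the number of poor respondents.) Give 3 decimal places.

0.243

Below z: KSh 47,600, KSh 62,400 (q = 2 of N = 5).
Shortfall ratios (z−y)/z: 0.3449, 0.1412; sum = 0.486100.
I averages over the q = 2 poor units only: 0.486100 / 2 = 0.243.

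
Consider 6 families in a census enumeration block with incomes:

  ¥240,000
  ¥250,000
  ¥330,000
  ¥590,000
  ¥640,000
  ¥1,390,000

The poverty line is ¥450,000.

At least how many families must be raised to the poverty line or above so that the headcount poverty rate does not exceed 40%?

3 of the 6 families are poor, so H = 3/6 = 0.500.
A headcount ratio of at most 40% allows at most ⌊0.40 × 6⌋ = 2 poor families.
So at least 3 − 2 = 1 must be lifted.

1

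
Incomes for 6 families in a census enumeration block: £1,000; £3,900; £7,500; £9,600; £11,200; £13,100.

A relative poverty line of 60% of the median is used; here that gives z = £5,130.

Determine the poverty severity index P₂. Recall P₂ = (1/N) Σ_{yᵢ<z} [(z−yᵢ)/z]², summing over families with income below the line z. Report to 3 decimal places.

0.118

Below the line: £1,000, £3,900 (q = 2 of N = 6).
Normalized shortfalls: (5130−1000)/5130 = 0.8051; (5130−3900)/5130 = 0.2398.
Squared: 0.6481; 0.0575.
Sum = 0.705623; P₂ = 0.705623 / 6 = 0.118.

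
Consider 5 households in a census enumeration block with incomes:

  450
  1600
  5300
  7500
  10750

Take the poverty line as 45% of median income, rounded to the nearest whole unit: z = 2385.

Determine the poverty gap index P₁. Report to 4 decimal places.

0.2281

Below the line: 450, 1600 (q = 2 of N = 5).
Normalized shortfalls: (2385−450)/2385 = 0.8113; (2385−1600)/2385 = 0.3291.
Σ = 1.140461. Dividing by the full population N = 5 gives P₁ = 0.2281.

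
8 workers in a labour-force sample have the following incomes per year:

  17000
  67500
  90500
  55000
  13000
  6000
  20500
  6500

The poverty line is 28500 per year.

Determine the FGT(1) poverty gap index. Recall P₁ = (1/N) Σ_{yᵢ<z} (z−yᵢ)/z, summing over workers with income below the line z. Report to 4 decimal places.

Below z: 6000, 6500, 13000, 17000, 20500 (q = 5 of N = 8).
Normalized shortfalls: (28500−6000)/28500 = 0.7895; (28500−6500)/28500 = 0.7719; (28500−13000)/28500 = 0.5439; (28500−17000)/28500 = 0.4035; (28500−20500)/28500 = 0.2807.
Σ = 2.789474. Dividing by the full population N = 8 gives P₁ = 0.3487.

0.3487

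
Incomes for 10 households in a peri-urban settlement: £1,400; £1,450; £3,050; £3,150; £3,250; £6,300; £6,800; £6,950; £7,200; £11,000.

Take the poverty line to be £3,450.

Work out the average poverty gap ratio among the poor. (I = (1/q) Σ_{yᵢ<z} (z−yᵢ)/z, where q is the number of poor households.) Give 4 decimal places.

0.2870

Below z: £1,400, £1,450, £3,050, £3,150, £3,250 (q = 5 of N = 10).
Relative gaps: 0.5942, 0.5797, 0.1159, 0.0870, 0.0580; sum = 1.434783.
I averages over the q = 5 poor units only: 1.434783 / 5 = 0.2870.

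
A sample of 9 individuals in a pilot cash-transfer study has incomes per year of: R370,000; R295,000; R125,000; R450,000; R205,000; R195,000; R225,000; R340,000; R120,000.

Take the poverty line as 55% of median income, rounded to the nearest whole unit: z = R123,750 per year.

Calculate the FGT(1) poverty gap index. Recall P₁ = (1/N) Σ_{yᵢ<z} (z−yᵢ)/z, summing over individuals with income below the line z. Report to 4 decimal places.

0.0034

Incomes under z: R120,000 (q = 1 of N = 9).
Shortfall ratios: (123750−120000)/123750 = 0.0303.
Σ = 0.030303. Dividing by the full population N = 9 gives P₁ = 0.0034.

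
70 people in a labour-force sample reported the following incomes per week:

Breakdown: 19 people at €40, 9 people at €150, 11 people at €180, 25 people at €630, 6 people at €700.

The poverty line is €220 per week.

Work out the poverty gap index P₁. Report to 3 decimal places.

0.292

Below z: 19×€40, 9×€150, 11×€180 (q = 39 of N = 70).
Normalized shortfalls: (220−40)/220 = 0.8182 (×19); (220−150)/220 = 0.3182 (×9); (220−180)/220 = 0.1818 (×11).
Sum of shortfalls = 20.409091; P₁ averages over all N: 20.409091 / 70 = 0.292.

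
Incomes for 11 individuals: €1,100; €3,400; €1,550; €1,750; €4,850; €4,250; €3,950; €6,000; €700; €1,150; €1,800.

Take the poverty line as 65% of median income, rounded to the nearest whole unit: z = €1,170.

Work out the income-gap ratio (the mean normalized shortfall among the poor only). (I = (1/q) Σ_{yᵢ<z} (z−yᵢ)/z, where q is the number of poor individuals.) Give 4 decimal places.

Poor units: €700, €1,100, €1,150 (q = 3 of N = 11).
Relative gaps: 0.4017, 0.0598, 0.0171; sum = 0.478632.
I averages over the q = 3 poor units only: 0.478632 / 3 = 0.1595.

0.1595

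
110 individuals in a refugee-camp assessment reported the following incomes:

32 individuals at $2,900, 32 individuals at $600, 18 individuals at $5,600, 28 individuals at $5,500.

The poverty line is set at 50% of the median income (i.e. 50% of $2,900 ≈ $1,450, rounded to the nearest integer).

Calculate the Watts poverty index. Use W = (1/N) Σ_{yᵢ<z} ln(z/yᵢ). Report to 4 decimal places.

0.2567

Below the line: 32×$600 (q = 32 of N = 110).
Log gaps: ln(1450/600) = 0.8824 (×32).
W = 28.236454 / 110 = 0.2567.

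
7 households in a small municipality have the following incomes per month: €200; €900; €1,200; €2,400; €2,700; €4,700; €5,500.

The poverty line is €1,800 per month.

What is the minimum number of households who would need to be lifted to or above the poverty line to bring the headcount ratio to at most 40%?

3 of the 7 households are poor, so H = 3/7 = 0.429.
A headcount ratio of at most 40% allows at most ⌊0.40 × 7⌋ = 2 poor households.
So at least 3 − 2 = 1 must be lifted.

1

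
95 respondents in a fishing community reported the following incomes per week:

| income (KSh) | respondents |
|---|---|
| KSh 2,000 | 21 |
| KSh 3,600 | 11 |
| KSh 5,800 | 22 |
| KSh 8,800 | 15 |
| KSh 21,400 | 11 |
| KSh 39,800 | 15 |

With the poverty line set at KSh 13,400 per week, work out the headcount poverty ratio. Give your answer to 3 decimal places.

69 of the 95 respondents have income below KSh 13,400.
H = 69/95 = 0.726.

0.726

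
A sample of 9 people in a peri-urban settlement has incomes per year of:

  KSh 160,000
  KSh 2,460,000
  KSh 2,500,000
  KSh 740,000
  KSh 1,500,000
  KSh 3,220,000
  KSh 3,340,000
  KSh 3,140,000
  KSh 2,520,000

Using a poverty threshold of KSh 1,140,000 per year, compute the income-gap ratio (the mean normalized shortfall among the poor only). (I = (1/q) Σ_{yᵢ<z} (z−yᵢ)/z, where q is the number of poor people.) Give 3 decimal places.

0.605

Incomes under z: KSh 160,000, KSh 740,000 (q = 2 of N = 9).
Relative gaps: 0.8596, 0.3509; sum = 1.210526.
The income-gap ratio divides by q (the poor only): 1.210526 / 2 = 0.605.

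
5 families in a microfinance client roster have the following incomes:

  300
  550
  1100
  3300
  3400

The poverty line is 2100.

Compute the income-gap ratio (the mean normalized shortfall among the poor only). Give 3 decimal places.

Below the line: 300, 550, 1100 (q = 3 of N = 5).
Relative gaps: 0.8571, 0.7381, 0.4762; sum = 2.071429.
The income-gap ratio divides by q (the poor only): 2.071429 / 3 = 0.690.

0.690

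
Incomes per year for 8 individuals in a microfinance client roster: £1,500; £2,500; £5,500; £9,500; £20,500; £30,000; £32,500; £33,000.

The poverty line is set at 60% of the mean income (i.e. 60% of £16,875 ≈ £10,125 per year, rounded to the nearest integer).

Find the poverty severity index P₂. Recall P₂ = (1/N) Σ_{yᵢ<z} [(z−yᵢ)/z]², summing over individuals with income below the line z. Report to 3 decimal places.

0.188

Below z: £1,500, £2,500, £5,500, £9,500 (q = 4 of N = 8).
Gap ratios (z−y)/z: (10125−1500)/10125 = 0.8519; (10125−2500)/10125 = 0.7531; (10125−5500)/10125 = 0.4568; (10125−9500)/10125 = 0.0617.
Squared: 0.7257; 0.5671; 0.2087; 0.0038.
Sum = 1.505258; P₂ = 1.505258 / 8 = 0.188.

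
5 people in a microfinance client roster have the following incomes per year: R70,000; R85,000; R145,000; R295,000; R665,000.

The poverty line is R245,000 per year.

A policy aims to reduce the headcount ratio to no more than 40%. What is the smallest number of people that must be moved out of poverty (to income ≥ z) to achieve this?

1

3 of the 5 people are poor, so H = 3/5 = 0.600.
A headcount ratio of at most 40% allows at most ⌊0.40 × 5⌋ = 2 poor people.
So at least 3 − 2 = 1 must be lifted.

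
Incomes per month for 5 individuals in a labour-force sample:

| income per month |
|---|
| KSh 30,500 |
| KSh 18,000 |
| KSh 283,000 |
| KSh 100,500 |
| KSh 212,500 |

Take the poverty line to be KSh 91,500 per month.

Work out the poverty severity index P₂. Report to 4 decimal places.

Below the line: KSh 18,000, KSh 30,500 (q = 2 of N = 5).
Shortfall ratios: (91500−18000)/91500 = 0.8033; (91500−30500)/91500 = 0.6667.
Squared: 0.6453; 0.4444.
Sum = 1.089701; P₂ = 1.089701 / 5 = 0.2179.

0.2179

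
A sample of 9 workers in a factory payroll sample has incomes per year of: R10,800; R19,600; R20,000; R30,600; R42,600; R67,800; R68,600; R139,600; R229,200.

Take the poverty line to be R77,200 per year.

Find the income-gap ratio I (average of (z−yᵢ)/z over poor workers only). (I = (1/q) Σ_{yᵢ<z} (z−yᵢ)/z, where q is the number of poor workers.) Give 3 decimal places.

Below z: R10,800, R19,600, R20,000, R30,600, R42,600, R67,800, R68,600 (q = 7 of N = 9).
Shortfall ratios (z−y)/z: 0.8601, 0.7461, 0.7409, 0.6036, 0.4482, 0.1218, 0.1114; sum = 3.632124.
The income-gap ratio divides by q (the poor only): 3.632124 / 7 = 0.519.

0.519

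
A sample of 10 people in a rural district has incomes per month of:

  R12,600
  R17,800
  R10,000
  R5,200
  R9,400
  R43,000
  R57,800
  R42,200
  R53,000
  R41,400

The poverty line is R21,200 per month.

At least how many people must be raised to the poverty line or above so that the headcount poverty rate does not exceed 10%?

5 of the 10 people are poor, so H = 5/10 = 0.500.
A headcount ratio of at most 10% allows at most ⌊0.10 × 10⌋ = 1 poor people.
So at least 5 − 1 = 4 must be lifted.

4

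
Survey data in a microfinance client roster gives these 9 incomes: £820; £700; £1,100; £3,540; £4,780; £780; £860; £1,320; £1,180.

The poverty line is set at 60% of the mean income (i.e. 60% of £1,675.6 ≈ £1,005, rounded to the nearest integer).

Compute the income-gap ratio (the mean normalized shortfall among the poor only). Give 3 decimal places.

Below z: £700, £780, £820, £860 (q = 4 of N = 9).
Relative gaps: 0.3035, 0.2239, 0.1841, 0.1443; sum = 0.855721.
The income-gap ratio divides by q (the poor only): 0.855721 / 4 = 0.214.

0.214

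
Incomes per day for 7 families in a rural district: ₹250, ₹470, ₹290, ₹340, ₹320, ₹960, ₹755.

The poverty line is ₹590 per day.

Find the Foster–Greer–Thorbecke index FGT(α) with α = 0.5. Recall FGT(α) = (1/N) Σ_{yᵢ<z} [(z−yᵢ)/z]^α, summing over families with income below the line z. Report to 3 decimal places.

0.464

Incomes under z: ₹250, ₹290, ₹320, ₹340, ₹470 (q = 5 of N = 7).
Shortfall ratios: (590−250)/590 = 0.5763; (590−290)/590 = 0.5085; (590−320)/590 = 0.4576; (590−340)/590 = 0.4237; (590−470)/590 = 0.2034.
Raised to α = 0.5: 0.75913; 0.71307; 0.67648; 0.65094; 0.45099.
Sum = 3.250613; FGT(0.5) = 3.250613 / 7 = 0.464.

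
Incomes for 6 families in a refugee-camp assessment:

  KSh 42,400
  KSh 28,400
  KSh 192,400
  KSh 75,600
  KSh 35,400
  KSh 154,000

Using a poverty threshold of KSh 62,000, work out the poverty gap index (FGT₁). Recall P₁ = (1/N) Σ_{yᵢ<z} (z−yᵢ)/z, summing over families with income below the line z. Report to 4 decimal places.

0.2145

Incomes under z: KSh 28,400, KSh 35,400, KSh 42,400 (q = 3 of N = 6).
Shortfall ratios: (62000−28400)/62000 = 0.5419; (62000−35400)/62000 = 0.4290; (62000−42400)/62000 = 0.3161.
Sum of shortfalls = 1.287097; P₁ averages over all N: 1.287097 / 6 = 0.2145.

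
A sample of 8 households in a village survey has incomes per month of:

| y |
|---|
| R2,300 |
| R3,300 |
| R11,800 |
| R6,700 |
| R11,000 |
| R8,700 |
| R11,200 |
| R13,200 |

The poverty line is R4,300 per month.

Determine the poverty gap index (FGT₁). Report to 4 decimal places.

Poor units: R2,300, R3,300 (q = 2 of N = 8).
Gap ratios (z−y)/z: (4300−2300)/4300 = 0.4651; (4300−3300)/4300 = 0.2326.
Σ = 0.697674. Dividing by the full population N = 8 gives P₁ = 0.0872.

0.0872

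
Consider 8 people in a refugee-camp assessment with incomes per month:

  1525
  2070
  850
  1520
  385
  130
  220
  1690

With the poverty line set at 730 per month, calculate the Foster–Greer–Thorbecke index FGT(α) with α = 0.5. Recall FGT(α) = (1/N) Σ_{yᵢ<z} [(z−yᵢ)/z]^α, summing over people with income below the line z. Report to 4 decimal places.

Below z: 130, 220, 385 (q = 3 of N = 8).
Relative gaps: (730−130)/730 = 0.8219; (730−220)/730 = 0.6986; (730−385)/730 = 0.4726.
Raised to α = 0.5: 0.90660; 0.83584; 0.68746.
Sum = 2.429899; FGT(0.5) = 2.429899 / 8 = 0.3037.

0.3037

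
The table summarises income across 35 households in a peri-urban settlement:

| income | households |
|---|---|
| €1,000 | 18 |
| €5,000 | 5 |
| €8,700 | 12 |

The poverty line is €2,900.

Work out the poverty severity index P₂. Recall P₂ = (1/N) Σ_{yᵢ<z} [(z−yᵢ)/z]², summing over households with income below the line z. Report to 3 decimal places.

0.221

Incomes under z: 18×€1,000 (q = 18 of N = 35).
Gap ratios (z−y)/z: (2900−1000)/2900 = 0.6552 (×18).
Squared: 0.4293 (×18).
Sum = 7.726516; P₂ = 7.726516 / 35 = 0.221.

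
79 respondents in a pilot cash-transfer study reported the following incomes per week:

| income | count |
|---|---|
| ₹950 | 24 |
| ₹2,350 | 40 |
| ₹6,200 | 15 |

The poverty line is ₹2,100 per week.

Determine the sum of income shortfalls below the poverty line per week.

Incomes under z: 24×₹950 (q = 24 of N = 79).
Individual gaps: 24×(2100−950) = 27600.
Aggregate gap = ₹27,600.

₹27,600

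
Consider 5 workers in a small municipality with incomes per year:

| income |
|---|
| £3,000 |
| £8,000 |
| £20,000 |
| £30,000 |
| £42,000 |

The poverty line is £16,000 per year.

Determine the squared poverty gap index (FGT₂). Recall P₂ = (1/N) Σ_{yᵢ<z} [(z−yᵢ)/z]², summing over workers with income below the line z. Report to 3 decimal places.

0.182

Poor units: £3,000, £8,000 (q = 2 of N = 5).
Gap ratios (z−y)/z: (16000−3000)/16000 = 0.8125; (16000−8000)/16000 = 0.5000.
Squared: 0.6602; 0.2500.
Sum = 0.910156; P₂ = 0.910156 / 5 = 0.182.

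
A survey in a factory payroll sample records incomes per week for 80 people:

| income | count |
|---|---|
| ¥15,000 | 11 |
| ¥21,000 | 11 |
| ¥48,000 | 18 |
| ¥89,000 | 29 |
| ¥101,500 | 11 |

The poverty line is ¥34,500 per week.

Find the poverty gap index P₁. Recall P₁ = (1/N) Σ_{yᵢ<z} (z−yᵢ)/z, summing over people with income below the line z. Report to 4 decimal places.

0.1315

Poor units: 11×¥15,000, 11×¥21,000 (q = 22 of N = 80).
Relative gaps: (34500−15000)/34500 = 0.5652 (×11); (34500−21000)/34500 = 0.3913 (×11).
Sum of shortfalls = 10.521739; P₁ averages over all N: 10.521739 / 80 = 0.1315.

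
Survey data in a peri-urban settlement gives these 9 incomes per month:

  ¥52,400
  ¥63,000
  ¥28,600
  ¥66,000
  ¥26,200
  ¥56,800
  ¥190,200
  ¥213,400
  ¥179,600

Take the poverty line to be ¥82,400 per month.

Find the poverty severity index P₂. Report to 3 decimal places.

Below z: ¥26,200, ¥28,600, ¥52,400, ¥56,800, ¥63,000, ¥66,000 (q = 6 of N = 9).
Relative gaps: (82400−26200)/82400 = 0.6820; (82400−28600)/82400 = 0.6529; (82400−52400)/82400 = 0.3641; (82400−56800)/82400 = 0.3107; (82400−63000)/82400 = 0.2354; (82400−66000)/82400 = 0.1990.
Squared: 0.4652; 0.4263; 0.1326; 0.0965; 0.0554; 0.0396.
Sum = 1.215589; P₂ = 1.215589 / 9 = 0.135.

0.135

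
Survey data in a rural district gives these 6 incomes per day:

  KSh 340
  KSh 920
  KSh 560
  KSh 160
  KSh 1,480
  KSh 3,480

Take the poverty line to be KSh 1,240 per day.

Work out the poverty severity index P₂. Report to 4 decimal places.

0.2755

Below z: KSh 160, KSh 340, KSh 560, KSh 920 (q = 4 of N = 6).
Shortfall ratios: (1240−160)/1240 = 0.8710; (1240−340)/1240 = 0.7258; (1240−560)/1240 = 0.5484; (1240−920)/1240 = 0.2581.
Squared: 0.7586; 0.5268; 0.3007; 0.0666.
Sum = 1.652706; P₂ = 1.652706 / 6 = 0.2755.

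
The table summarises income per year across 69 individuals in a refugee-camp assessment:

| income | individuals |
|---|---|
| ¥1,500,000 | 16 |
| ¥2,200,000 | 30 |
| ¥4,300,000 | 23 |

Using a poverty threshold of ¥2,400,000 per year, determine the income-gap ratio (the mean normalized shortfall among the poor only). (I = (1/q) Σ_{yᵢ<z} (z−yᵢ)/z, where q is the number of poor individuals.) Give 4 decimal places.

Poor units: 16×¥1,500,000, 30×¥2,200,000 (q = 46 of N = 69).
Shortfall ratios (z−y)/z: 0.3750 (×16), 0.0833 (×30); sum = 8.500000.
The income-gap ratio divides by q (the poor only): 8.500000 / 46 = 0.1848.

0.1848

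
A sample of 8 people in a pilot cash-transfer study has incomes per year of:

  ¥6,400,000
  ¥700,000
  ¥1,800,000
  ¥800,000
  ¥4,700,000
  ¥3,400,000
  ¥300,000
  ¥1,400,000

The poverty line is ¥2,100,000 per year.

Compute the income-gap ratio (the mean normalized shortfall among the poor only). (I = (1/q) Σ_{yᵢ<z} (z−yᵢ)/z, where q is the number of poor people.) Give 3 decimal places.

Below the line: ¥300,000, ¥700,000, ¥800,000, ¥1,400,000, ¥1,800,000 (q = 5 of N = 8).
Relative gaps: 0.8571, 0.6667, 0.6190, 0.3333, 0.1429; sum = 2.619048.
The income-gap ratio divides by q (the poor only): 2.619048 / 5 = 0.524.

0.524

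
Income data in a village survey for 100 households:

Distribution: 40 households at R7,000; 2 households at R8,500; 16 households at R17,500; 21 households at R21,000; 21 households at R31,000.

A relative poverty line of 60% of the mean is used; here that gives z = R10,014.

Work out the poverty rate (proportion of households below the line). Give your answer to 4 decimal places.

0.4200

42 of the 100 households have income below R10,014.
H = 42/100 = 0.4200.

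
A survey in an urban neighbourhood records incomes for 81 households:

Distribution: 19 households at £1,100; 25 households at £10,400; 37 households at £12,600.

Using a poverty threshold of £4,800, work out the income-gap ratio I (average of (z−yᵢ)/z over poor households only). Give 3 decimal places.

Poor units: 19×£1,100 (q = 19 of N = 81).
Relative gaps: 0.7708 (×19); sum = 14.645833.
The income-gap ratio divides by q (the poor only): 14.645833 / 19 = 0.771.

0.771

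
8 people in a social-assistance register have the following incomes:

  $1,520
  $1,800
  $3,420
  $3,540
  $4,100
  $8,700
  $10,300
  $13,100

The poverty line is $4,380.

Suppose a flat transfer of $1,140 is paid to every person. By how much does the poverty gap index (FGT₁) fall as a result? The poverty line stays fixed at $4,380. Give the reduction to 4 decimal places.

0.1244

Before: below the line — $1,520, $1,800, $3,420, $3,540, $4,100; poverty gap index (FGT₁) = 0.214612.
After the $1,140 transfer: below the line — $2,660, $2,940; poverty gap index (FGT₁) = 0.090183.
Reduction = 0.214612 − 0.090183 = 0.1244.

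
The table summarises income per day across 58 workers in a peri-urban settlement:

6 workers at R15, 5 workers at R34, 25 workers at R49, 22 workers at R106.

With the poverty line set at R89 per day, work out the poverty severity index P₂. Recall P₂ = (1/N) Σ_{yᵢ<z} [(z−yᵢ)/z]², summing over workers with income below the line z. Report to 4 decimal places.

0.1915

Poor units: 6×R15, 5×R34, 25×R49 (q = 36 of N = 58).
Relative gaps: (89−15)/89 = 0.8315 (×6); (89−34)/89 = 0.6180 (×5); (89−49)/89 = 0.4494 (×25).
Squared: 0.6913 (×6); 0.3819 (×5); 0.2020 (×25).
Sum = 11.107310; P₂ = 11.107310 / 58 = 0.1915.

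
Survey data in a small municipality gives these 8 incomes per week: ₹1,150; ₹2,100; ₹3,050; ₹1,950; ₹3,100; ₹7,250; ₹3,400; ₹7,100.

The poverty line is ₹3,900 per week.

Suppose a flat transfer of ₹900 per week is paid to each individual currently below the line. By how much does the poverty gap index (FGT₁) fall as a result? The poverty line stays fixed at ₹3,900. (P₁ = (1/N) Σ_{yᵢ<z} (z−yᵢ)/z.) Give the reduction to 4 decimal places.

Before: below the line — ₹1,150, ₹1,950, ₹2,100, ₹3,050, ₹3,100, ₹3,400; poverty gap index (FGT₁) = 0.277244.
After the ₹900 transfer: below the line — ₹2,050, ₹2,850, ₹3,000; poverty gap index (FGT₁) = 0.121795.
Reduction = 0.277244 − 0.121795 = 0.1554.

0.1554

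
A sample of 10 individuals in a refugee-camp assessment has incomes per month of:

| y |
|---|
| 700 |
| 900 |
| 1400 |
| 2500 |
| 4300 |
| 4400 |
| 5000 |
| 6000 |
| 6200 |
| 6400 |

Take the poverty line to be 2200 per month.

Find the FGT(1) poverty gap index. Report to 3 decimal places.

0.164

Poor units: 700, 900, 1400 (q = 3 of N = 10).
Gap ratios (z−y)/z: (2200−700)/2200 = 0.6818; (2200−900)/2200 = 0.5909; (2200−1400)/2200 = 0.3636.
Σ = 1.636364. Dividing by the full population N = 10 gives P₁ = 0.164.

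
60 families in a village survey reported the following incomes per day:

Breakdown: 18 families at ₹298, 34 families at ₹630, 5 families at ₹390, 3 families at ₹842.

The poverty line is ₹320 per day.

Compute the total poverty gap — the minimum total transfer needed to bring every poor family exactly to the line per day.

Below the line: 18×₹298 (q = 18 of N = 60).
Individual gaps: 18×(320−298) = 396.
Aggregate gap = ₹396.

₹396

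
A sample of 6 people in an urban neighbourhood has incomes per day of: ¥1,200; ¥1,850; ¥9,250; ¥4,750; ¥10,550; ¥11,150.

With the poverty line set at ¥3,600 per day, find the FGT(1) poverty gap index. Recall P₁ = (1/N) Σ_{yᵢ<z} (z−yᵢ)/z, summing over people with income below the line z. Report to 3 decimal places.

0.192

Poor units: ¥1,200, ¥1,850 (q = 2 of N = 6).
Normalized shortfalls: (3600−1200)/3600 = 0.6667; (3600−1850)/3600 = 0.4861.
Sum of shortfalls = 1.152778; P₁ averages over all N: 1.152778 / 6 = 0.192.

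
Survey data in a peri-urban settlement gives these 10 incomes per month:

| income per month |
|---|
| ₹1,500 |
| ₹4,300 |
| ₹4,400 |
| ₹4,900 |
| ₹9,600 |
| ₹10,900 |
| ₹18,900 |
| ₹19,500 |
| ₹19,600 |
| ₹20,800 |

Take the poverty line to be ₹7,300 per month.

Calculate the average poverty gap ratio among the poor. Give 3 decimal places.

Poor units: ₹1,500, ₹4,300, ₹4,400, ₹4,900 (q = 4 of N = 10).
Relative gaps: 0.7945, 0.4110, 0.3973, 0.3288; sum = 1.931507.
The income-gap ratio divides by q (the poor only): 1.931507 / 4 = 0.483.

0.483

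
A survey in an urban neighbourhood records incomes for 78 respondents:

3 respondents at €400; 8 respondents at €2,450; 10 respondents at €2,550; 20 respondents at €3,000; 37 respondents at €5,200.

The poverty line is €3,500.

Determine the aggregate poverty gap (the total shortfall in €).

Below the line: 3×€400, 8×€2,450, 10×€2,550, 20×€3,000 (q = 41 of N = 78).
Individual gaps: 3×(3500−400) = 9300; 8×(3500−2450) = 8400; 10×(3500−2550) = 9500; 20×(3500−3000) = 10000.
Aggregate gap = €37,200.

€37,200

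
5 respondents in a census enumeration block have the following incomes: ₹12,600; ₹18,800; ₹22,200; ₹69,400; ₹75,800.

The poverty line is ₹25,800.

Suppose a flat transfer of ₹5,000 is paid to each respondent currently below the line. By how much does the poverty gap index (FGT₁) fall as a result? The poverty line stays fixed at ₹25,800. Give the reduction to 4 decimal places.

Before: below the line — ₹12,600, ₹18,800, ₹22,200; poverty gap index (FGT₁) = 0.184496.
After the ₹5,000 transfer: below the line — ₹17,600, ₹23,800; poverty gap index (FGT₁) = 0.079070.
Reduction = 0.184496 − 0.079070 = 0.1054.

0.1054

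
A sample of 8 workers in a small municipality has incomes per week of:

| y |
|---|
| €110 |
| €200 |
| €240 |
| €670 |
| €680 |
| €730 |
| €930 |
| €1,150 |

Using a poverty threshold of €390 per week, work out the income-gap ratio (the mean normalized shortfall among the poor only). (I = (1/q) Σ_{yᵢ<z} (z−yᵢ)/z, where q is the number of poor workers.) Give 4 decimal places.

Below z: €110, €200, €240 (q = 3 of N = 8).
Relative gaps: 0.7179, 0.4872, 0.3846; sum = 1.589744.
The income-gap ratio divides by q (the poor only): 1.589744 / 3 = 0.5299.

0.5299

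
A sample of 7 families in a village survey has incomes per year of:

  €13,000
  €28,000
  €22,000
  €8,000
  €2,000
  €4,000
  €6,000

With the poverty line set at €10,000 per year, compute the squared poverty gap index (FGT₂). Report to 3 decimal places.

Incomes under z: €2,000, €4,000, €6,000, €8,000 (q = 4 of N = 7).
Shortfall ratios: (10000−2000)/10000 = 0.8000; (10000−4000)/10000 = 0.6000; (10000−6000)/10000 = 0.4000; (10000−8000)/10000 = 0.2000.
Squared: 0.6400; 0.3600; 0.1600; 0.0400.
Sum = 1.200000; P₂ = 1.200000 / 7 = 0.171.

0.171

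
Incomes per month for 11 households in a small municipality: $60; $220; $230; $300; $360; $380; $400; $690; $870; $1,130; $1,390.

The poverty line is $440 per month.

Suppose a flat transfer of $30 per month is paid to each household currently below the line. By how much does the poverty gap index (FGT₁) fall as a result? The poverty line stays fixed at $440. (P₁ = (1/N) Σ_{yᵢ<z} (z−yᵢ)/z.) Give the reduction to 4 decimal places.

Before: below the line — $60, $220, $230, $300, $360, $380, $400; poverty gap index (FGT₁) = 0.233471.
After the $30 transfer: below the line — $90, $250, $260, $330, $390, $410, $430; poverty gap index (FGT₁) = 0.190083.
Reduction = 0.233471 − 0.190083 = 0.0434.

0.0434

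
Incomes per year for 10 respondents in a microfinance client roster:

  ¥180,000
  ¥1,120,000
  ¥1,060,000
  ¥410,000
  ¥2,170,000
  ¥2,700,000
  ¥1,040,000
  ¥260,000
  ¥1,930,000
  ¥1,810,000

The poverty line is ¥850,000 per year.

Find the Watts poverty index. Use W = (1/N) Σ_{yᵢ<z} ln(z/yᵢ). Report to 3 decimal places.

0.347

Below z: ¥180,000, ¥260,000, ¥410,000 (q = 3 of N = 10).
ln(z/y) terms: ln(850000/180000) = 1.5523; ln(850000/260000) = 1.1846; ln(850000/410000) = 0.7291.
W = 3.465913 / 10 = 0.347.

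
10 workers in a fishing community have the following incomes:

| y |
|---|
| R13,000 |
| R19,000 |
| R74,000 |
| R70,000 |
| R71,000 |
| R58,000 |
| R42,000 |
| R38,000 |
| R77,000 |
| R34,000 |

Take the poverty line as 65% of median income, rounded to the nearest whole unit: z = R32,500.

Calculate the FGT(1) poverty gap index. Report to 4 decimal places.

Below the line: R13,000, R19,000 (q = 2 of N = 10).
Shortfall ratios: (32500−13000)/32500 = 0.6000; (32500−19000)/32500 = 0.4154.
Sum of shortfalls = 1.015385; P₁ averages over all N: 1.015385 / 10 = 0.1015.

0.1015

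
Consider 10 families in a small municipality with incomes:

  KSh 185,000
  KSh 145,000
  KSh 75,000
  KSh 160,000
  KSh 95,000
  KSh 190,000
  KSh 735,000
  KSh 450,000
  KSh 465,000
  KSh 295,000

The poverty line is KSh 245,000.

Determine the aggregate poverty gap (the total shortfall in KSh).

KSh 620,000

Below z: KSh 75,000, KSh 95,000, KSh 145,000, KSh 160,000, KSh 185,000, KSh 190,000 (q = 6 of N = 10).
Individual gaps: 245000−75000 = 170000; 245000−95000 = 150000; 245000−145000 = 100000; 245000−160000 = 85000; 245000−185000 = 60000; 245000−190000 = 55000.
Aggregate gap = KSh 620,000.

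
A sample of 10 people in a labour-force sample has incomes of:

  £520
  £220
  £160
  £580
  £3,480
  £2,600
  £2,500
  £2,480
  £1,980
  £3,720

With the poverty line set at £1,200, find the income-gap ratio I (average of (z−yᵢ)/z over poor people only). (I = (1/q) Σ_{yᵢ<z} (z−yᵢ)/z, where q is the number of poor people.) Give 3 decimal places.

0.692

Incomes under z: £160, £220, £520, £580 (q = 4 of N = 10).
Relative gaps: 0.8667, 0.8167, 0.5667, 0.5167; sum = 2.766667.
The income-gap ratio divides by q (the poor only): 2.766667 / 4 = 0.692.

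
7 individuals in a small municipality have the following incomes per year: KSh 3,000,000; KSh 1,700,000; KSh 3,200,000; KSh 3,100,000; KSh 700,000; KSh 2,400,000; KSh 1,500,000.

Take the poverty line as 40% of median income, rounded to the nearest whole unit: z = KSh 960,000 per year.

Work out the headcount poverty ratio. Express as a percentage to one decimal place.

1 of the 7 individuals have income below KSh 960,000.
H = 1/7 = 14.3%.

14.3%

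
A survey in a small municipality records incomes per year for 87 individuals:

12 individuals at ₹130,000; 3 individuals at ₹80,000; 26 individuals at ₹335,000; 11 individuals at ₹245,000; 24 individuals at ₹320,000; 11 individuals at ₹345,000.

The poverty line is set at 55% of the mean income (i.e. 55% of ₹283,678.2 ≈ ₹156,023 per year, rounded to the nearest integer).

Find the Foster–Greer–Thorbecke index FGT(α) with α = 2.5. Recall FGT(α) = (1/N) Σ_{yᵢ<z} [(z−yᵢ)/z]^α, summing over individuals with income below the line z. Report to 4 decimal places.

0.0073

Below the line: 3×₹80,000, 12×₹130,000 (q = 15 of N = 87).
Gap ratios (z−y)/z: (156023−80000)/156023 = 0.4873 (×3); (156023−130000)/156023 = 0.1668 (×12).
Raised to α = 2.5: 0.16573 (×3); 0.01136 (×12).
Sum = 0.633512; FGT(2.5) = 0.633512 / 87 = 0.0073.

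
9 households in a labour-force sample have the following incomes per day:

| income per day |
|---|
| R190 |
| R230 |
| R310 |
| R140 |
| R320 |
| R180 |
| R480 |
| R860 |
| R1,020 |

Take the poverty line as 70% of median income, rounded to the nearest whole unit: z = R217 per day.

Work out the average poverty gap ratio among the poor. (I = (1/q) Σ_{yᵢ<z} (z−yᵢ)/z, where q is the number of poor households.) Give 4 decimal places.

0.2166

Poor units: R140, R180, R190 (q = 3 of N = 9).
Relative gaps: 0.3548, 0.1705, 0.1244; sum = 0.649770.
I averages over the q = 3 poor units only: 0.649770 / 3 = 0.2166.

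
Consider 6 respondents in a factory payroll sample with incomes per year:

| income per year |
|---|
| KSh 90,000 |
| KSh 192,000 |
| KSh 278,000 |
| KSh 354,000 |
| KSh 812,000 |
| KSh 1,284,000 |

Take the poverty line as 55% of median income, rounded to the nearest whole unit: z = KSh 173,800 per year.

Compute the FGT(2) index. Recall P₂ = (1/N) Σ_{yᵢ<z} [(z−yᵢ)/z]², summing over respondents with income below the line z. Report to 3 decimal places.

0.039

Below z: KSh 90,000 (q = 1 of N = 6).
Normalized shortfalls: (173800−90000)/173800 = 0.4822.
Squared: 0.2325.
Sum = 0.232482; P₂ = 0.232482 / 6 = 0.039.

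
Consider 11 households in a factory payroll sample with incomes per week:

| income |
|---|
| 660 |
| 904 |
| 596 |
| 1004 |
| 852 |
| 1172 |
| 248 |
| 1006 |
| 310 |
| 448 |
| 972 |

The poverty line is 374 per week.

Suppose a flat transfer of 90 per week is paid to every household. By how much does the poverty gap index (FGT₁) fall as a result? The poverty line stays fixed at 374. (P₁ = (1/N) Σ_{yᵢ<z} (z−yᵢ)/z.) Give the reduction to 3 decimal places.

0.037

Before: below the line — 248, 310; poverty gap index (FGT₁) = 0.04618.
After the 90 transfer: below the line — 338; poverty gap index (FGT₁) = 0.00875.
Reduction = 0.04618 − 0.00875 = 0.037.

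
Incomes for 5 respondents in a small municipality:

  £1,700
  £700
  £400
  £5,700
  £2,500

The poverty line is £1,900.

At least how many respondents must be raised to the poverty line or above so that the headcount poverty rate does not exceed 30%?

Currently q = 3 of N = 5 are below the line (H = 0.600).
A headcount ratio of at most 30% allows at most ⌊0.30 × 5⌋ = 1 poor respondents.
So at least 3 − 1 = 2 must be lifted.

2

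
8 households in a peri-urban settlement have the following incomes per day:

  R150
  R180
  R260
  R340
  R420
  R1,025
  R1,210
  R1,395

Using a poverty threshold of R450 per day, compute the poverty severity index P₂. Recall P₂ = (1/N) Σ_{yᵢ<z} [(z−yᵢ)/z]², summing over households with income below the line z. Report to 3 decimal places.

0.131

Below z: R150, R180, R260, R340, R420 (q = 5 of N = 8).
Relative gaps: (450−150)/450 = 0.6667; (450−180)/450 = 0.6000; (450−260)/450 = 0.4222; (450−340)/450 = 0.2444; (450−420)/450 = 0.0667.
Squared: 0.4444; 0.3600; 0.1783; 0.0598; 0.0044.
Sum = 1.046914; P₂ = 1.046914 / 8 = 0.131.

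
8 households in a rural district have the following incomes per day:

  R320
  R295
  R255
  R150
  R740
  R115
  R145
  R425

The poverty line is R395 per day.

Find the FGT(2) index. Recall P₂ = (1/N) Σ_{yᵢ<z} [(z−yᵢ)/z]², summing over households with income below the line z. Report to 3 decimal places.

Below the line: R115, R145, R150, R255, R295, R320 (q = 6 of N = 8).
Normalized shortfalls: (395−115)/395 = 0.7089; (395−145)/395 = 0.6329; (395−150)/395 = 0.6203; (395−255)/395 = 0.3544; (395−295)/395 = 0.2532; (395−320)/395 = 0.1899.
Squared: 0.5025; 0.4006; 0.3847; 0.1256; 0.0641; 0.0361.
Sum = 1.513539; P₂ = 1.513539 / 8 = 0.189.

0.189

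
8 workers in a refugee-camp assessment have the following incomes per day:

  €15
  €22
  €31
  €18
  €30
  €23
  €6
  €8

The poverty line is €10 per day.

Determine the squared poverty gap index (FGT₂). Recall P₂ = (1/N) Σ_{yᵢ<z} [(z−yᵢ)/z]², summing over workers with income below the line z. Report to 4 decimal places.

Incomes under z: €6, €8 (q = 2 of N = 8).
Normalized shortfalls: (10−6)/10 = 0.4000; (10−8)/10 = 0.2000.
Squared: 0.1600; 0.0400.
Sum = 0.200000; P₂ = 0.200000 / 8 = 0.0250.

0.0250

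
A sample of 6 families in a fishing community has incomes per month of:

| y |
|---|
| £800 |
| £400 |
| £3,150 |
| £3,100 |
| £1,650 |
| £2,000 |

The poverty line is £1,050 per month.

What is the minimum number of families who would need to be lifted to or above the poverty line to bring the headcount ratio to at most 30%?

1

Currently q = 2 of N = 6 are below the line (H = 0.333).
A headcount ratio of at most 30% allows at most ⌊0.30 × 6⌋ = 1 poor families.
So at least 2 − 1 = 1 must be lifted.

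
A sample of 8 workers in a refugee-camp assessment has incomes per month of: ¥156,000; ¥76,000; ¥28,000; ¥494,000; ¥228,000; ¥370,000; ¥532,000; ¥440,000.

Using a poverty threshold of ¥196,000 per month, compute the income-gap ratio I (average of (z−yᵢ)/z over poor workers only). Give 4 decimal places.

Below z: ¥28,000, ¥76,000, ¥156,000 (q = 3 of N = 8).
Shortfall ratios (z−y)/z: 0.8571, 0.6122, 0.2041; sum = 1.673469.
The income-gap ratio divides by q (the poor only): 1.673469 / 3 = 0.5578.

0.5578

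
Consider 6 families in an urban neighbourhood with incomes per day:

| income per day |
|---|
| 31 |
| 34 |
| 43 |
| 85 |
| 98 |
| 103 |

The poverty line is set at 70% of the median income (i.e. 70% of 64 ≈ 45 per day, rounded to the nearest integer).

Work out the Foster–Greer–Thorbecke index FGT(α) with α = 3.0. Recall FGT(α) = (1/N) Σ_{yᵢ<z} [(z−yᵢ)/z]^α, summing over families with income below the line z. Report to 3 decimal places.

0.007

Poor units: 31, 34, 43 (q = 3 of N = 6).
Normalized shortfalls: (45−31)/45 = 0.3111; (45−34)/45 = 0.2444; (45−43)/45 = 0.0444.
Raised to α = 3.0: 0.03011; 0.01461; 0.00009.
Sum = 0.044807; FGT(3.0) = 0.044807 / 6 = 0.007.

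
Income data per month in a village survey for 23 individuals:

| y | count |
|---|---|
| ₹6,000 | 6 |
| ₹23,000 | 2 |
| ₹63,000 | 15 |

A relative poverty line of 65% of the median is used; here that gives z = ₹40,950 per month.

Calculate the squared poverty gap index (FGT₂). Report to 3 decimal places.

0.207

Incomes under z: 6×₹6,000, 2×₹23,000 (q = 8 of N = 23).
Relative gaps: (40950−6000)/40950 = 0.8535 (×6); (40950−23000)/40950 = 0.4383 (×2).
Squared: 0.7284 (×6); 0.1921 (×2).
Sum = 4.754850; P₂ = 4.754850 / 23 = 0.207.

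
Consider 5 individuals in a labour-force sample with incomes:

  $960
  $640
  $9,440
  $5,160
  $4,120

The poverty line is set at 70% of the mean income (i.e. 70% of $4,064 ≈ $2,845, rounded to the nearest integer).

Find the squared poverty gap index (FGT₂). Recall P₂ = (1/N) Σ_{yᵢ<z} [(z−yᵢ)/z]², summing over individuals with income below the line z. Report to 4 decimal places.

Poor units: $640, $960 (q = 2 of N = 5).
Gap ratios (z−y)/z: (2845−640)/2845 = 0.7750; (2845−960)/2845 = 0.6626.
Squared: 0.6007; 0.4390.
Sum = 1.039687; P₂ = 1.039687 / 5 = 0.2079.

0.2079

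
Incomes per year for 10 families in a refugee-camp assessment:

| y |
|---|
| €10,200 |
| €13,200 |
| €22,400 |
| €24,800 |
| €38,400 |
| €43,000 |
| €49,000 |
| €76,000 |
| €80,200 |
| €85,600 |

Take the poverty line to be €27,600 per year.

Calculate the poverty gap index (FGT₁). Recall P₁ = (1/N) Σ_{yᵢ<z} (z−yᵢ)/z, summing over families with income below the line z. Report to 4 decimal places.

Below z: €10,200, €13,200, €22,400, €24,800 (q = 4 of N = 10).
Gap ratios (z−y)/z: (27600−10200)/27600 = 0.6304; (27600−13200)/27600 = 0.5217; (27600−22400)/27600 = 0.1884; (27600−24800)/27600 = 0.1014.
Sum of shortfalls = 1.442029; P₁ averages over all N: 1.442029 / 10 = 0.1442.

0.1442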